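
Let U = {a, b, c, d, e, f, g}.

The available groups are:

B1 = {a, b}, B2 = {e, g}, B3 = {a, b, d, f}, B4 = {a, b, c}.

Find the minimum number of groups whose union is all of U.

B2 and B3 and B4 together: B2 ∪ B3 ∪ B4 = {a, b, c, d, e, f, g} — every item is covered.
Only B4 contains c, so B4 is forced; the remaining 4 items need at least 2 more groups (each remaining group adds at most 2) — so at least 3 groups are needed, and 3 is optimal.

3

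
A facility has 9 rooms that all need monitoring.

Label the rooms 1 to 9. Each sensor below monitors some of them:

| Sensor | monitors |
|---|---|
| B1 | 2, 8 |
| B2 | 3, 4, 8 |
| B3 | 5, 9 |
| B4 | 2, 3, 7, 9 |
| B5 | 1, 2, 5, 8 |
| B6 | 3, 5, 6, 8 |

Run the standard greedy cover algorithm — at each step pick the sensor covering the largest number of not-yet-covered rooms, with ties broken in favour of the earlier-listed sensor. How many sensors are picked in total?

4

Greedy: pick B4 (covers 4 new) → pick B5 (covers 3 new) → pick B2 (covers 1 new) → pick B6 (covers 1 new). Total picks: 4.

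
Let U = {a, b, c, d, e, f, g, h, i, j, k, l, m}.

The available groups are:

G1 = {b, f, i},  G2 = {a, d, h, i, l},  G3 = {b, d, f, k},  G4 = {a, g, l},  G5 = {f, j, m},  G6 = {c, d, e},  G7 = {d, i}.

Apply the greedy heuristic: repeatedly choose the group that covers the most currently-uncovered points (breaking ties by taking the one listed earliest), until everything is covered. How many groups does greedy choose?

5

Greedy: pick G2 (covers 5 new) → pick G3 (covers 3 new) → pick G5 (covers 2 new) → pick G6 (covers 2 new) → pick G4 (covers 1 new). Total picks: 5.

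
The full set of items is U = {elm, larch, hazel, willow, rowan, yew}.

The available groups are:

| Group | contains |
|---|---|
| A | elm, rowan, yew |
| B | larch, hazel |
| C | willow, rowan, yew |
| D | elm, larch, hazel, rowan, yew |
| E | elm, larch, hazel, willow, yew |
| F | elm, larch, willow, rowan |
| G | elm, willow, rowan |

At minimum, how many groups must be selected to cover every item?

2

E and F together: E ∪ F = {elm, larch, hazel, willow, rowan, yew} — every item is covered.
No single group has all 6 items (the largest, D, has 5), so 2 is optimal.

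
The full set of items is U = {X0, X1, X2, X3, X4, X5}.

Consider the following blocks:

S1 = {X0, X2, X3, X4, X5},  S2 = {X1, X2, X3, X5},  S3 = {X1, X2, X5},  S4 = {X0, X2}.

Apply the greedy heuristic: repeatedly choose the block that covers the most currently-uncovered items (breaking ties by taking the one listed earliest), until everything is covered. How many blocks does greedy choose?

2

Greedy: pick S1 (covers 5 new) → pick S2 (covers 1 new). Total picks: 2.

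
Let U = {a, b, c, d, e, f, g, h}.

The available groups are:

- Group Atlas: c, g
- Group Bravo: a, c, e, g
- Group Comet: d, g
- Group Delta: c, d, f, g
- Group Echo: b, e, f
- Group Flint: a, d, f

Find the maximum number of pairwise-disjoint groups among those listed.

2

Atlas, Flint are pairwise disjoint (Atlas={c,g}; Flint={a,d,f}).
Every remaining group overlaps one of these, and no 3 of the listed groups are pairwise disjoint, so 2 is the maximum.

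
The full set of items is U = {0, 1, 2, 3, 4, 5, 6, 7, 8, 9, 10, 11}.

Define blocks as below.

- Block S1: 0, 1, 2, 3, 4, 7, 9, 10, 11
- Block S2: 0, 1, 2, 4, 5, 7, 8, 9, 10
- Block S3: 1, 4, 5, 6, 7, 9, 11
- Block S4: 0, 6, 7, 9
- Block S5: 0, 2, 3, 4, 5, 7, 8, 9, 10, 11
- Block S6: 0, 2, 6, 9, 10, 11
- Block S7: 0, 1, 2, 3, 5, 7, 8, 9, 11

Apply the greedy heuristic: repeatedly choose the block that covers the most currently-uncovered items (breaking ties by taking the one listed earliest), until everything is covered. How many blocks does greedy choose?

2

Greedy: pick S5 (covers 10 new) → pick S3 (covers 2 new). Total picks: 2.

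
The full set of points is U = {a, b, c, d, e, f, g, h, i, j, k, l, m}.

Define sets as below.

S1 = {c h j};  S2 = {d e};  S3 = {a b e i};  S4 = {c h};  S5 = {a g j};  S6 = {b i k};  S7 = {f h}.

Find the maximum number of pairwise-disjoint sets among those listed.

4

S2, S4, S5, S6 are pairwise disjoint (S2={d,e}; S4={c,h}; S5={a,g,j}; S6={b,i,k}).
Every remaining set overlaps one of these, and no 5 of the listed sets are pairwise disjoint, so 4 is the maximum.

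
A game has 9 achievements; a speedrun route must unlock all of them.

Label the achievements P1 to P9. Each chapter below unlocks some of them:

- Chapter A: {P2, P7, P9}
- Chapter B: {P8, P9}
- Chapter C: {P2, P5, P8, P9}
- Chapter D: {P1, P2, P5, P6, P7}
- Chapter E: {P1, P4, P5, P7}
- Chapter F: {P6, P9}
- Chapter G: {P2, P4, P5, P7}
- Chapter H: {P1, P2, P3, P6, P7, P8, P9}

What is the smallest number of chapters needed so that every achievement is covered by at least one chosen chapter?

2

Take {G, H}. Their union is {P1, P2, P3, P4, P5, P6, P7, P8, P9}, which is all 9 achievements.
No single chapter has all 9 achievements (the largest, H, has 7), so 2 is optimal.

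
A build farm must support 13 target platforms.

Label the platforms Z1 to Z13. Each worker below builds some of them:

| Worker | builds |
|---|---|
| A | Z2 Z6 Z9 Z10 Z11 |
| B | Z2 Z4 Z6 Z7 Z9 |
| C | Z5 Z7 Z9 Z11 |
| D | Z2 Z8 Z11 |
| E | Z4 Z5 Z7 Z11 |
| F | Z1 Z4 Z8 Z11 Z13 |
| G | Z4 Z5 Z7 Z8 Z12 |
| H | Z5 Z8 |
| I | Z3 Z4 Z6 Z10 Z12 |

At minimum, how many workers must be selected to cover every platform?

Take {B, C, F, I}. Their union is {Z1, Z2, Z3, Z4, Z5, Z6, Z7, Z8, Z9, Z10, Z11, Z12, Z13}, which is all 13 platforms.
No 3 of the 9 workers cover everything (all 84 combinations miss at least one platform), so 4 is optimal.

4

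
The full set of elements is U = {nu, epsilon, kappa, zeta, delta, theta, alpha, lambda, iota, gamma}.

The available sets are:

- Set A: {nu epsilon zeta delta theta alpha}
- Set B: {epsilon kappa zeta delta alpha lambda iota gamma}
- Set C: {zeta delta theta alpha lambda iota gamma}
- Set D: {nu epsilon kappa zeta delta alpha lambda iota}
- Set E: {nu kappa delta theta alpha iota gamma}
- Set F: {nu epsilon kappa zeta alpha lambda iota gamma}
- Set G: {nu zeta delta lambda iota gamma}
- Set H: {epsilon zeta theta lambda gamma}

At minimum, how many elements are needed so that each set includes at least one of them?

2

Take T = {alpha, lambda}. Each listed set contains at least one of these, so T is a hitting set of size 2.
No single element lies in every set, so at least 2 are needed and 2 is optimal.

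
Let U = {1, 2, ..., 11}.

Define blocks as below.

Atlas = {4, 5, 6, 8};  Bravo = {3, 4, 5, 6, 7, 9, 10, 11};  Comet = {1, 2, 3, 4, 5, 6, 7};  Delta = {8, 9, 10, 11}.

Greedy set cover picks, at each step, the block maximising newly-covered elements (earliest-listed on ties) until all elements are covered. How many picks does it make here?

Greedy: pick Bravo (covers 8 new) → pick Comet (covers 2 new) → pick Atlas (covers 1 new). Total picks: 3.
(The true minimum cover uses only 2 blocks, so greedy is not optimal here.)

3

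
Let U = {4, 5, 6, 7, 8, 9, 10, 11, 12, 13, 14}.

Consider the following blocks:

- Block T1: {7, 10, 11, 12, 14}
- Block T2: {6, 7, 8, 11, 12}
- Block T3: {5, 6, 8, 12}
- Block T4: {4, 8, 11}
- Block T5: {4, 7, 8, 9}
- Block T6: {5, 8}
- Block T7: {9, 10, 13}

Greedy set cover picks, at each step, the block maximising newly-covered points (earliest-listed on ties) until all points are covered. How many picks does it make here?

4

Greedy: pick T1 (covers 5 new) → pick T3 (covers 3 new) → pick T5 (covers 2 new) → pick T7 (covers 1 new). Total picks: 4.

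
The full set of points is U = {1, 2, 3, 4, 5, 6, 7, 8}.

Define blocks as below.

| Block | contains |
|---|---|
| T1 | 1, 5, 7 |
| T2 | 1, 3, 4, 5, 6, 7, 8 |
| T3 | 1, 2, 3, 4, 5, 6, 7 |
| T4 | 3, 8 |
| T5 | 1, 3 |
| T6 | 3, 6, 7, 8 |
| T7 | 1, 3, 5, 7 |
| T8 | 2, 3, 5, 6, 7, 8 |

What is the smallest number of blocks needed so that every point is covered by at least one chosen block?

T3 and T4 cover everything between them: the union {1, 2, 3, 4, 5, 6, 7, 8} is all of U.
No single block has all 8 points (the largest, T2, has 7), so 2 is optimal.

2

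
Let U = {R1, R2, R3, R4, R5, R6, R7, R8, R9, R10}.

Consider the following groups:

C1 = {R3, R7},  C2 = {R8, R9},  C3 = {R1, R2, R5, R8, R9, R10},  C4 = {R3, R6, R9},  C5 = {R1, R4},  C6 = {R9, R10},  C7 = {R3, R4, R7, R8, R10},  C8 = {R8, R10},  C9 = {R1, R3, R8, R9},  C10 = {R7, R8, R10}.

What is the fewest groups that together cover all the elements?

3

Take {C3, C4, C7}. Their union is {R1, R2, R3, R4, R5, R6, R7, R8, R9, R10}, which is all 10 elements.
Only C3 contains R2, so C3 is forced; the remaining 4 elements need at least 2 more groups (each remaining group adds at most 3) — so at least 3 groups are needed, and 3 is optimal.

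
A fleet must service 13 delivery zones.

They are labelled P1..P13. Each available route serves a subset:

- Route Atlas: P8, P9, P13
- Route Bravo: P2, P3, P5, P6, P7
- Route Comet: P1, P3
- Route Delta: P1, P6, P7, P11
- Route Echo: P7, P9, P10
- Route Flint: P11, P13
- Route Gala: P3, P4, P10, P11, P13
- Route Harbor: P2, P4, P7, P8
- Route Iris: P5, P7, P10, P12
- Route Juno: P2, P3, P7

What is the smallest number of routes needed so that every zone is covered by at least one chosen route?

Atlas and Bravo and Delta and Gala and Iris together: Atlas ∪ Bravo ∪ Delta ∪ Gala ∪ Iris = {P1, P2, P3, P4, P5, P6, P7, P8, P9, P10, P11, P12, P13} — every zone is covered.
No 4 of the 10 routes cover everything (all 210 combinations miss at least one zone), so 5 is optimal.

5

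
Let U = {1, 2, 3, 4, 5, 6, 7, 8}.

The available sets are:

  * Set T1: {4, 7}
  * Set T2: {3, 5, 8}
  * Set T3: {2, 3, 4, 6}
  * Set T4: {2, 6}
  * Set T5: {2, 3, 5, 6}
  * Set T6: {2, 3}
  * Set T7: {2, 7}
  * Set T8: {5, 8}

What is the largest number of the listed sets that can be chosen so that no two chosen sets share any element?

T1, T4, T8 are pairwise disjoint (T1={4,7}; T4={2,6}; T8={5,8}).
Every remaining set overlaps one of these, and no 4 of the listed sets are pairwise disjoint, so 3 is the maximum.

3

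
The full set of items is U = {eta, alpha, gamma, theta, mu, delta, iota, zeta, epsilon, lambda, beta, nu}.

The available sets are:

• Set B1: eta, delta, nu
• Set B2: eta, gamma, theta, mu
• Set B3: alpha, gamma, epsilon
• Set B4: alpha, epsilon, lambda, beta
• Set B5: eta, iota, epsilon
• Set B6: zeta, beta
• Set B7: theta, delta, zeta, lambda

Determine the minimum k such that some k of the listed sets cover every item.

B1 and B2 and B4 and B5 and B6 together: B1 ∪ B2 ∪ B4 ∪ B5 ∪ B6 = {eta, alpha, gamma, theta, mu, delta, iota, zeta, epsilon, lambda, beta, nu} — every item is covered.
No 4 of the 7 sets cover everything (all 35 combinations miss at least one item), so 5 is optimal.

5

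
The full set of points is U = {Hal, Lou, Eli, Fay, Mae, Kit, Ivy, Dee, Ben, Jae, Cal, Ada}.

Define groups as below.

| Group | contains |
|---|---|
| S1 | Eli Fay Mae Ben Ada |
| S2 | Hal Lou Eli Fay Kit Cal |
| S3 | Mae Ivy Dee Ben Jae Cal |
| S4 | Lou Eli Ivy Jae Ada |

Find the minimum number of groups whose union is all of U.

S1, S2, and S3 cover everything between them: the union {Hal, Lou, Eli, Fay, Mae, Kit, Ivy, Dee, Ben, Jae, Cal, Ada} is all of U.
Only S2 contains Hal, so S2 is forced; the remaining 6 points need at least 2 more groups (each remaining group adds at most 5) — so at least 3 groups are needed, and 3 is optimal.

3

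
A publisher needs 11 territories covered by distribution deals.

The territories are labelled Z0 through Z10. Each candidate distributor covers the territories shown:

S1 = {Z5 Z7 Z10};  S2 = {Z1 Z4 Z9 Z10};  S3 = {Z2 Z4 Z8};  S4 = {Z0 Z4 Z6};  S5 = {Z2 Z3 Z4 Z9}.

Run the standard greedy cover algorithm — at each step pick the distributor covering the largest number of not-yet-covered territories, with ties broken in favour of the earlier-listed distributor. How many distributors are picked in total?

5

Greedy: pick S2 (covers 4 new) → pick S1 (covers 2 new) → pick S3 (covers 2 new) → pick S4 (covers 2 new) → pick S5 (covers 1 new). Total picks: 5.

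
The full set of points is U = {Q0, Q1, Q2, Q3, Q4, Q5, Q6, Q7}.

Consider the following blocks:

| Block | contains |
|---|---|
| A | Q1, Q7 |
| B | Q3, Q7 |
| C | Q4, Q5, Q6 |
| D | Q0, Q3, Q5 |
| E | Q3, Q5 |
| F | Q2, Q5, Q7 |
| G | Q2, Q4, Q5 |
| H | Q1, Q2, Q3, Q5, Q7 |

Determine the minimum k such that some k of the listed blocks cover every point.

Take {C, D, H}. Their union is {Q0, Q1, Q2, Q3, Q4, Q5, Q6, Q7}, which is all 8 points.
Only D contains Q0, so D is forced; the remaining 5 points need at least 2 more blocks (each remaining block adds at most 3) — so at least 3 blocks are needed, and 3 is optimal.

3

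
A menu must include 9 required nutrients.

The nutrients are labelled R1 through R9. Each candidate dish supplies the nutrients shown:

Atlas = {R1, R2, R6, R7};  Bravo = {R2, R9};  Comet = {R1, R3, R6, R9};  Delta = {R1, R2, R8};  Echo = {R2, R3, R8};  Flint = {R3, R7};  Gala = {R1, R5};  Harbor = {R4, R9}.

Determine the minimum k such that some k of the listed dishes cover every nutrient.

4

Take {Atlas, Echo, Gala, Harbor}. Their union is {R1, R2, R3, R4, R5, R6, R7, R8, R9}, which is all 9 nutrients.
Only Gala contains R5, so Gala is forced; the remaining 7 nutrients need at least 3 more dishes (each remaining dish adds at most 3) — so at least 4 dishes are needed, and 4 is optimal.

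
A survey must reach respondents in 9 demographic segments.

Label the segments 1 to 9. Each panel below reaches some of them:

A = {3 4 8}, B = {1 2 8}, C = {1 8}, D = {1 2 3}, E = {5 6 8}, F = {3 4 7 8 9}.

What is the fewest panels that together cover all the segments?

3

D and E and F together: D ∪ E ∪ F = {1, 2, 3, 4, 5, 6, 7, 8, 9} — every segment is covered.
Only E contains 5, so E is forced; the remaining 6 segments need at least 2 more panels (each remaining panel adds at most 4) — so at least 3 panels are needed, and 3 is optimal.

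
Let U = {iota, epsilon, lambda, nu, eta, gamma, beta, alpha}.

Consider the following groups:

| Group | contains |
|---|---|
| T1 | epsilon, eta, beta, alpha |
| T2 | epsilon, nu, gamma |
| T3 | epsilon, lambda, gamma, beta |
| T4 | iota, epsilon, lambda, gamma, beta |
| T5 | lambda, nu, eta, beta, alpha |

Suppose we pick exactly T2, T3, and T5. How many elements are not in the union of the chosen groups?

1

Union of T2, T3, T5 = {epsilon, lambda, nu, eta, gamma, beta, alpha}.
Not covered: iota — 1 element.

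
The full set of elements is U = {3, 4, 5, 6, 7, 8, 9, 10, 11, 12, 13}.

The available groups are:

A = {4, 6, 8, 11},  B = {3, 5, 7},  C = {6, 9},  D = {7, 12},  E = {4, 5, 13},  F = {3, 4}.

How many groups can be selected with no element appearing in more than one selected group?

C, D, E are pairwise disjoint (C={6,9}; D={7,12}; E={4,5,13}).
Every remaining group overlaps one of these, and no 4 of the listed groups are pairwise disjoint, so 3 is the maximum.

3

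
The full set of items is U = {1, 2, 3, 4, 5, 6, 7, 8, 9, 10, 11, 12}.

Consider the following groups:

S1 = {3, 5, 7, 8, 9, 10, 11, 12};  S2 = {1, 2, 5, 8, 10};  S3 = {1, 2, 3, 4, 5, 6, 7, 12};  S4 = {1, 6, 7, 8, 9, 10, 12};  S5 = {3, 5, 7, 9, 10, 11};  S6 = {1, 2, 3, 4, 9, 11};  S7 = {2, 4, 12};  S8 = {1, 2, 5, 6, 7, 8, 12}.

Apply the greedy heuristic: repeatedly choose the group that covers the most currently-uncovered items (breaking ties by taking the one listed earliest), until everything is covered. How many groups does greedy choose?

2

Greedy: pick S1 (covers 8 new) → pick S3 (covers 4 new). Total picks: 2.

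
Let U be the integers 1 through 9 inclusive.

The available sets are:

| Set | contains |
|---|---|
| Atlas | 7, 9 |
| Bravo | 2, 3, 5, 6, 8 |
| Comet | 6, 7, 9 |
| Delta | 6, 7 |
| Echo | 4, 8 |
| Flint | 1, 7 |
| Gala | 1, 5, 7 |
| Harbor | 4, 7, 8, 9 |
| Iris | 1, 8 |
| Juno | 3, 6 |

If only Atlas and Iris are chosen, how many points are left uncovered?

Union of Atlas, Iris = {1, 7, 8, 9}.
Not covered: 2, 3, 4, 5, 6 — 5 points.

5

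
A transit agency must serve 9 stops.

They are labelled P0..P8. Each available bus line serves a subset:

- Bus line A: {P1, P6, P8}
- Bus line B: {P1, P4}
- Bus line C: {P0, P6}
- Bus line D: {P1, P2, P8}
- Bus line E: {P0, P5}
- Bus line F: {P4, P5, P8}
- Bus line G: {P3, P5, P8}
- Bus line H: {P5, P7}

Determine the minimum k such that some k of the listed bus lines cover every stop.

5

C and D and F and G and H together: C ∪ D ∪ F ∪ G ∪ H = {P0, P1, P2, P3, P4, P5, P6, P7, P8} — every stop is covered.
No 4 of the 8 bus lines cover everything (all 70 combinations miss at least one stop), so 5 is optimal.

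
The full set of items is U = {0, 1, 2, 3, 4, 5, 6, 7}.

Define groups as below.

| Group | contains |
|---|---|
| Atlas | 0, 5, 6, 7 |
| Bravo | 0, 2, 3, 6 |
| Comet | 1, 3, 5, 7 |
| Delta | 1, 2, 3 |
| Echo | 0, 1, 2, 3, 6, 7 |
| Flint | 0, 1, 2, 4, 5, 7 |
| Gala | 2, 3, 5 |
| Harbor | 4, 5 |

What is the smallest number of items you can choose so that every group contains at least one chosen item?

2

Take H = {2, 5}. Each listed group contains at least one of these, so H is a hitting set of size 2.
The groups Echo, Harbor are pairwise disjoint, so any hitting set needs a separate item for each — at least 2. Hence 2 is optimal.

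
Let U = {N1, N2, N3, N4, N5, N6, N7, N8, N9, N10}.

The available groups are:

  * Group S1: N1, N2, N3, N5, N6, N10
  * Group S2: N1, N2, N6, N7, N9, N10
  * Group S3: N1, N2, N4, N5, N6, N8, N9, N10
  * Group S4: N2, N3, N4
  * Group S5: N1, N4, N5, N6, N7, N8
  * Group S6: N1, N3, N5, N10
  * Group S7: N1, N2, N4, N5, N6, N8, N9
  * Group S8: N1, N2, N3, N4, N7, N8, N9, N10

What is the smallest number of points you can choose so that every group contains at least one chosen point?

The 2 points {N1, N2} hit every group.
No single point lies in every group, so at least 2 are needed and 2 is optimal.

2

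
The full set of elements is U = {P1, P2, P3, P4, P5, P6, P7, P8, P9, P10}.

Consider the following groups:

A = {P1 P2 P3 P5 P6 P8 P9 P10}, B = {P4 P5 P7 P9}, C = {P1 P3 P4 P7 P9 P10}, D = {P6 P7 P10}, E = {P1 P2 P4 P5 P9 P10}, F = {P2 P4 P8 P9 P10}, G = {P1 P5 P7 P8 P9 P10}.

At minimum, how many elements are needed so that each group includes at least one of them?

2

The 2 elements {P6, P9} hit every group.
No single element lies in every group, so at least 2 are needed and 2 is optimal.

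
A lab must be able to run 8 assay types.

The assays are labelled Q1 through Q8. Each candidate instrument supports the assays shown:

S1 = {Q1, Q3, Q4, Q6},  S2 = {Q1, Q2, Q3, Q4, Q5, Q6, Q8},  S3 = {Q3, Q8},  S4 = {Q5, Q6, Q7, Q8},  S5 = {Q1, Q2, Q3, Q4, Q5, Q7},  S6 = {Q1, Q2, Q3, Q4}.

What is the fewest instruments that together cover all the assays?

2

S4 and S5 together: S4 ∪ S5 = {Q1, Q2, Q3, Q4, Q5, Q6, Q7, Q8} — every assay is covered.
No single instrument has all 8 assays (the largest, S2, has 7), so 2 is optimal.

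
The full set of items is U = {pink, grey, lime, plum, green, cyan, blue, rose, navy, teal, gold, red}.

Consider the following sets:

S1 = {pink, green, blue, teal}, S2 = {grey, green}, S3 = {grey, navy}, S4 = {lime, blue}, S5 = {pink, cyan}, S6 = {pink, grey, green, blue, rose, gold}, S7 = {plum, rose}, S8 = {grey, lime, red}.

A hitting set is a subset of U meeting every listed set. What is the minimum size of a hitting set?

4

The 4 items {pink, grey, lime, rose} hit every set.
The sets S2, S4, S5, S7 are pairwise disjoint, so any hitting set needs a separate item for each — at least 4. Hence 4 is optimal.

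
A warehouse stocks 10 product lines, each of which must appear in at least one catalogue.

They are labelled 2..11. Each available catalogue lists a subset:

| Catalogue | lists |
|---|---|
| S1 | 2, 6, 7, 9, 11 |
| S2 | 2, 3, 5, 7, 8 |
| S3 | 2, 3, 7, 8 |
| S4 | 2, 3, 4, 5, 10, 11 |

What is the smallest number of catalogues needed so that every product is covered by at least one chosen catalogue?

3

S1 and S3 and S4 together: S1 ∪ S3 ∪ S4 = {2, 3, 4, 5, 6, 7, 8, 9, 10, 11} — every product is covered.
Only S4 contains 4, so S4 is forced; the remaining 4 products need at least 2 more catalogues (each remaining catalogue adds at most 3) — so at least 3 catalogues are needed, and 3 is optimal.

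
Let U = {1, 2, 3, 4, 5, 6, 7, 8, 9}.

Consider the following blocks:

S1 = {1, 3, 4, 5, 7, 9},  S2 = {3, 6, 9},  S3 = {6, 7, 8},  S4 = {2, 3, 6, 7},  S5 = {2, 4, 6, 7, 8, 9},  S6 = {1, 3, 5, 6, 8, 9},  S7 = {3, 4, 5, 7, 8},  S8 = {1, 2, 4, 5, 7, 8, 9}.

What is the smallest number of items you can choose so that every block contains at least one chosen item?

2

Take H = {5, 6}. Each listed block contains at least one of these, so H is a hitting set of size 2.
No single item lies in every block, so at least 2 are needed and 2 is optimal.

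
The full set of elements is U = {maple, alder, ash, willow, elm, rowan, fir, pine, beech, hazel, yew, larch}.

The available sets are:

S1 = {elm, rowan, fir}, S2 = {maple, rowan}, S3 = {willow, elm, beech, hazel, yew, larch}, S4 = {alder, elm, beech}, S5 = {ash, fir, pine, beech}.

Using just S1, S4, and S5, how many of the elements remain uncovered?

5

Union of S1, S4, S5 = {alder, ash, elm, rowan, fir, pine, beech}.
Not covered: maple, willow, hazel, yew, larch — 5 elements.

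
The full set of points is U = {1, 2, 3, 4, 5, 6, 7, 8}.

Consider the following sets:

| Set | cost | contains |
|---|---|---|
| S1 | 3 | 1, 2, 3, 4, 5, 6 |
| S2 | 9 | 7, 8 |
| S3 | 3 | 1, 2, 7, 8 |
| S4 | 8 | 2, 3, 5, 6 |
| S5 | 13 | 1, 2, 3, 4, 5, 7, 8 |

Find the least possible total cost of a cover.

S1, S3 together cover every point (S1 ∪ S3 = {1, 2, 3, 4, 5, 6, 7, 8}); total cost 3 + 3 = 6.
No covering selection has total cost below 6.

6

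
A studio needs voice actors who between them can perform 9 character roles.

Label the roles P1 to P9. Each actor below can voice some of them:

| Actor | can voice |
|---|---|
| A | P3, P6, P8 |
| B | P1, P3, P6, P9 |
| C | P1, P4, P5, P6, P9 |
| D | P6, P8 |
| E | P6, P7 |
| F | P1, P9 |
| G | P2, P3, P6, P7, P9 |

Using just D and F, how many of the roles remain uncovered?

5

Union of D, F = {P1, P6, P8, P9}.
Not covered: P2, P3, P4, P5, P7 — 5 roles.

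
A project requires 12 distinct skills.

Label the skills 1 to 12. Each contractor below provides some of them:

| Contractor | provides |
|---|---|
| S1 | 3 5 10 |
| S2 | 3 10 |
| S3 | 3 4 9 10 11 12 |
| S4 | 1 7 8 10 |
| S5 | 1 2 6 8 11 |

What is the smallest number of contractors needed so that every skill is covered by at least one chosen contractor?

S1 and S3 and S4 and S5 together: S1 ∪ S3 ∪ S4 ∪ S5 = {1, 2, 3, 4, 5, 6, 7, 8, 9, 10, 11, 12} — every skill is covered.
No 3 of the 5 contractors cover everything (all 10 combinations miss at least one skill), so 4 is optimal.

4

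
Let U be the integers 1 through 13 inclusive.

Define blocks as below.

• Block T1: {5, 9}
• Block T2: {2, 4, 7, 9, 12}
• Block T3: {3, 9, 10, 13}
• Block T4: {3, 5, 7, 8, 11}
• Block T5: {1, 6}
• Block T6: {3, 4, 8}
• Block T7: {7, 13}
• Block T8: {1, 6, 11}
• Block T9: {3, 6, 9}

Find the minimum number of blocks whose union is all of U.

4

Take {T2, T3, T4, T5}. Their union is {1, 2, 3, 4, 5, 6, 7, 8, 9, 10, 11, 12, 13}, which is all 13 points.
Only T3 contains 10, so T3 is forced; the remaining 9 points need at least 3 more blocks (each remaining block adds at most 4) — so at least 4 blocks are needed, and 4 is optimal.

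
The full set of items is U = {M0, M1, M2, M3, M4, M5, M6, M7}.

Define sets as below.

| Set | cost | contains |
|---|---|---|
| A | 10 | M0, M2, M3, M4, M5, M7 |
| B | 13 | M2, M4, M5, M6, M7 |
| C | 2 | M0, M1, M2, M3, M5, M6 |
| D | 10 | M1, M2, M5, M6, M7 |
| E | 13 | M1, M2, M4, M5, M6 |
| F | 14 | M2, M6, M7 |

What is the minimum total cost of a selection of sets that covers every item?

A, C together cover every item (A ∪ C = {M0, M1, M2, M3, M4, M5, M6, M7}); total cost 10 + 2 = 12.
No covering selection has total cost below 12.

12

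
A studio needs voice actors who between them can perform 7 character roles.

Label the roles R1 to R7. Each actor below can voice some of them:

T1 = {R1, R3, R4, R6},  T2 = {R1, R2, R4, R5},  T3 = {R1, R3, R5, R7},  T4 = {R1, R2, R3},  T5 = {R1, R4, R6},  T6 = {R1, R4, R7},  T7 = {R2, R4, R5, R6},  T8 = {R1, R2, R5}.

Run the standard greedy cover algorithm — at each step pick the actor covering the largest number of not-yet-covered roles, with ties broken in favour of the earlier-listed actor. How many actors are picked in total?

3

Greedy: pick T1 (covers 4 new) → pick T2 (covers 2 new) → pick T3 (covers 1 new). Total picks: 3.
(The true minimum cover uses only 2 actors, so greedy is not optimal here.)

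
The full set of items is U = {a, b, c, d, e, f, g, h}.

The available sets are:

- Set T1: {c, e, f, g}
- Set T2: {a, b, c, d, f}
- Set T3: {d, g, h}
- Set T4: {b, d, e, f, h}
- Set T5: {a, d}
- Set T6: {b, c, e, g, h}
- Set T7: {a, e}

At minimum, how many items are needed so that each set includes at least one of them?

2

The 2 items {d, e} hit every set.
The sets T5, T6 are pairwise disjoint, so any hitting set needs a separate item for each — at least 2. Hence 2 is optimal.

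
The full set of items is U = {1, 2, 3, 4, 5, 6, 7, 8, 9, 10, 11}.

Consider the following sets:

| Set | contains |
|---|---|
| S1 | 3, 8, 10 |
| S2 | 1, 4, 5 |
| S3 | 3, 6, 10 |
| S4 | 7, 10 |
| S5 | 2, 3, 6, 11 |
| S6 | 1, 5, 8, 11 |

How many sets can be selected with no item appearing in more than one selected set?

3

S2, S4, S5 are pairwise disjoint (S2={1,4,5}; S4={7,10}; S5={2,3,6,11}).
Every remaining set overlaps one of these, and no 4 of the listed sets are pairwise disjoint, so 3 is the maximum.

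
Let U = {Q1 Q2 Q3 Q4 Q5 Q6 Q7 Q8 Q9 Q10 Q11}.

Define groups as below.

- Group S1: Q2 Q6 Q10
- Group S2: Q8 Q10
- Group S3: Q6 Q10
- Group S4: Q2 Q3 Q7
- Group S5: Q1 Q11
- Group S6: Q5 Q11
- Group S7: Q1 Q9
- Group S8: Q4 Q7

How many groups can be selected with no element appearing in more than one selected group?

4

S2, S6, S7, S8 are pairwise disjoint (S2={Q8,Q10}; S6={Q5,Q11}; S7={Q1,Q9}; S8={Q4,Q7}).
Every remaining group overlaps one of these, and no 5 of the listed groups are pairwise disjoint, so 4 is the maximum.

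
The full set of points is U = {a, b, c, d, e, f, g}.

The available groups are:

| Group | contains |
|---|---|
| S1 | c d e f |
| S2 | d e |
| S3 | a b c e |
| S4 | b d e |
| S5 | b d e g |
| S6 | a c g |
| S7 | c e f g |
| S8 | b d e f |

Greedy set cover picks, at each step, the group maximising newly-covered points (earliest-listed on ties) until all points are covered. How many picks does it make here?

3

Greedy: pick S1 (covers 4 new) → pick S3 (covers 2 new) → pick S5 (covers 1 new). Total picks: 3.
(The true minimum cover uses only 2 groups, so greedy is not optimal here.)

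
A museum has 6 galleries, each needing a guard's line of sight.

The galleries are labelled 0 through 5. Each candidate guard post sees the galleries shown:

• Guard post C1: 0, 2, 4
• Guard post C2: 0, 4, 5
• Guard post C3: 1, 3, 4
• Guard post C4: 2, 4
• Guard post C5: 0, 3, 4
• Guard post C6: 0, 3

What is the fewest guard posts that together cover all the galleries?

3

Take {C2, C3, C4}. Their union is {0, 1, 2, 3, 4, 5}, which is all 6 galleries.
Only C3 contains 1, so C3 is forced; the remaining 3 galleries need at least 2 more guard posts (each remaining guard post adds at most 2) — so at least 3 guard posts are needed, and 3 is optimal.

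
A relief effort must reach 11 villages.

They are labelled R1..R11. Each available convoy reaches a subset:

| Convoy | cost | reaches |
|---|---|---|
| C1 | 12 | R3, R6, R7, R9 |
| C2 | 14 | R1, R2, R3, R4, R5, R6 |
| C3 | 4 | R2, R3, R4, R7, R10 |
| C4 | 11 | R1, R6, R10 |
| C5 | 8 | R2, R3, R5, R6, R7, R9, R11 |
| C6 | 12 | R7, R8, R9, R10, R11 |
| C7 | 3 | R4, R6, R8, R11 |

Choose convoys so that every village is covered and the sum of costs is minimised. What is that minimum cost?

22

C4, C5, C7 together cover every village (C4 ∪ C5 ∪ C7 = {R1, R2, R3, R4, R5, R6, R7, R8, R9, R10, R11}); total cost 11 + 8 + 3 = 22.
The greedy pick C7, C3, C5, C4 costs 26; no covering selection beats 22.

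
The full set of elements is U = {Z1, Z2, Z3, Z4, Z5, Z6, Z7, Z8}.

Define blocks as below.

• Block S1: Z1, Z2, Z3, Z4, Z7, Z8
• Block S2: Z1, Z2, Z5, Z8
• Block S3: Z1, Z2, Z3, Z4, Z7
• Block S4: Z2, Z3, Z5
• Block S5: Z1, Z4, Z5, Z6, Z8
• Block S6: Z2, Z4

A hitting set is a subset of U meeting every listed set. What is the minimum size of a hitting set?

The 2 elements {Z2, Z4} hit every block.
No single element lies in every block, so at least 2 are needed and 2 is optimal.

2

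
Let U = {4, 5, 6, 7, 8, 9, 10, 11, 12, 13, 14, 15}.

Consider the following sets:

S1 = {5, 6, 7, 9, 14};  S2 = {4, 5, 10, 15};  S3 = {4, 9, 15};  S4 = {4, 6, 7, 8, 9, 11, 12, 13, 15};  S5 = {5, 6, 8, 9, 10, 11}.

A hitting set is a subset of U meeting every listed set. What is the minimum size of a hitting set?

2

Take H = {9, 10}. Each listed set contains at least one of these, so H is a hitting set of size 2.
No single element lies in every set, so at least 2 are needed and 2 is optimal.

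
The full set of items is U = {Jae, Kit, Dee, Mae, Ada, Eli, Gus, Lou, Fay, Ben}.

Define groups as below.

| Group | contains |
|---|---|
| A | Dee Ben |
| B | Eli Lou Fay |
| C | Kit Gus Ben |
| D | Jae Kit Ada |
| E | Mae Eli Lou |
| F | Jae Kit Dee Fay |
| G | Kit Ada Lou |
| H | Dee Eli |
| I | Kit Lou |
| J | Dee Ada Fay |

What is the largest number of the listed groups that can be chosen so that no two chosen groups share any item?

C, E, J are pairwise disjoint (C={Kit,Gus,Ben}; E={Mae,Eli,Lou}; J={Dee,Ada,Fay}).
Every remaining group overlaps one of these, and no 4 of the listed groups are pairwise disjoint, so 3 is the maximum.

3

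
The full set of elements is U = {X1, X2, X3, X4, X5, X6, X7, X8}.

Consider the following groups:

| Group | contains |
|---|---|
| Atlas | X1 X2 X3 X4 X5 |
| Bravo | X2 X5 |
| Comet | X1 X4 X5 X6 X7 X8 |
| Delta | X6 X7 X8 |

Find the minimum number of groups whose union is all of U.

Atlas and Comet cover everything between them: the union {X1, X2, X3, X4, X5, X6, X7, X8} is all of U.
No single group has all 8 elements (the largest, Comet, has 6), so 2 is optimal.

2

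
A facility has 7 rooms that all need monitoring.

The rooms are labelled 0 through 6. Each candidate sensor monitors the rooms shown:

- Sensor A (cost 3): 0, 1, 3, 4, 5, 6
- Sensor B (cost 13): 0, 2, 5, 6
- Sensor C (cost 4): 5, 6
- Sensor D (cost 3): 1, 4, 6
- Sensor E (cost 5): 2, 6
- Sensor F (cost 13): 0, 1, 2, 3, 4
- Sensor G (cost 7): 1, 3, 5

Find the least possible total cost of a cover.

8

A, E together cover every room (A ∪ E = {0, 1, 2, 3, 4, 5, 6}); total cost 3 + 5 = 8.
No covering selection has total cost below 8.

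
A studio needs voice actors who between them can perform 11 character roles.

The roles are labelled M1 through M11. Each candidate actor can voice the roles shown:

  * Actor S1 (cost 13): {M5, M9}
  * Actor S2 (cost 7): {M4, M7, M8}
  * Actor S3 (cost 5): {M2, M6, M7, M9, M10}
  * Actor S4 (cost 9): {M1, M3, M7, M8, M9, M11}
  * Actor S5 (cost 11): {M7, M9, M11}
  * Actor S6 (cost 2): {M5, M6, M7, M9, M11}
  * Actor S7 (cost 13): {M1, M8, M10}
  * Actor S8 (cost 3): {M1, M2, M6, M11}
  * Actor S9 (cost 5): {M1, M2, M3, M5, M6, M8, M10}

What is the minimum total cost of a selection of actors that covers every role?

S2, S6, S9 together cover every role (S2 ∪ S6 ∪ S9 = {M1, M2, M3, M4, M5, M6, M7, M8, M9, M10, M11}); total cost 7 + 2 + 5 = 14.
No covering selection has total cost below 14.

14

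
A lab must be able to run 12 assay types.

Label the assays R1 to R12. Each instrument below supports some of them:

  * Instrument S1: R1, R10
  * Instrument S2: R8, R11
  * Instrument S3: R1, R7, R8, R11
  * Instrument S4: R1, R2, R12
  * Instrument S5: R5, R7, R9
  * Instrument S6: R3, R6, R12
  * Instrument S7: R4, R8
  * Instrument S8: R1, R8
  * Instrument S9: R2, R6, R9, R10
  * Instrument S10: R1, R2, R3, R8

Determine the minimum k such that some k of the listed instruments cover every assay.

5

S3 and S5 and S6 and S7 and S9 together: S3 ∪ S5 ∪ S6 ∪ S7 ∪ S9 = {R1, R2, R3, R4, R5, R6, R7, R8, R9, R10, R11, R12} — every assay is covered.
No 4 of the 10 instruments cover everything (all 210 combinations miss at least one assay), so 5 is optimal.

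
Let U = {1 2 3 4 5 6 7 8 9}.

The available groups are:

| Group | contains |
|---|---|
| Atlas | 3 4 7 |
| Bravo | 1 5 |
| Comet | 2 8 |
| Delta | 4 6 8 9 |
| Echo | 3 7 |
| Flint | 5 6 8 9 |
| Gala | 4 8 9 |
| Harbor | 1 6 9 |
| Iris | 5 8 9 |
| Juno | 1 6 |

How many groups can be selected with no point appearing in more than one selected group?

3

Atlas, Bravo, Comet are pairwise disjoint (Atlas={3,4,7}; Bravo={1,5}; Comet={2,8}).
Every remaining group overlaps one of these, and no 4 of the listed groups are pairwise disjoint, so 3 is the maximum.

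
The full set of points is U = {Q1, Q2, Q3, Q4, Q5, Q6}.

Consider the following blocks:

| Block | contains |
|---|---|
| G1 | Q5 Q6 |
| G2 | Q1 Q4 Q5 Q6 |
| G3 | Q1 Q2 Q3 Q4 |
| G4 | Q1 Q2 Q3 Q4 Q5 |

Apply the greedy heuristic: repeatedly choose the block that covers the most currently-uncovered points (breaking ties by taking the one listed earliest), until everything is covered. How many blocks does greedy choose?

2

Greedy: pick G4 (covers 5 new) → pick G1 (covers 1 new). Total picks: 2.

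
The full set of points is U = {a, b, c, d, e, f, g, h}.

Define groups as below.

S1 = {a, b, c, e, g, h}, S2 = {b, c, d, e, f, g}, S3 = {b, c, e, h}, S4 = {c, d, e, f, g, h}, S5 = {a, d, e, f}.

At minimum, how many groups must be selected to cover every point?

S1 and S5 cover everything between them: the union {a, b, c, d, e, f, g, h} is all of U.
No single group has all 8 points (the largest, S1, has 6), so 2 is optimal.

2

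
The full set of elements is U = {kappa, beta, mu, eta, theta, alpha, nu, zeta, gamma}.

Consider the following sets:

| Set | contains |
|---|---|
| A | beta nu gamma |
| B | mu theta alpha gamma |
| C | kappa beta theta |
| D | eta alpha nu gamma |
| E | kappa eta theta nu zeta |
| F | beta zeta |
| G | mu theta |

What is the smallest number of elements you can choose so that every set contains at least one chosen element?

H = {beta, theta, nu} meets every set (each contains at least one member of H), and |H| = 3.
The sets D, F, G are pairwise disjoint, so any hitting set needs a separate element for each — at least 3. Hence 3 is optimal.

3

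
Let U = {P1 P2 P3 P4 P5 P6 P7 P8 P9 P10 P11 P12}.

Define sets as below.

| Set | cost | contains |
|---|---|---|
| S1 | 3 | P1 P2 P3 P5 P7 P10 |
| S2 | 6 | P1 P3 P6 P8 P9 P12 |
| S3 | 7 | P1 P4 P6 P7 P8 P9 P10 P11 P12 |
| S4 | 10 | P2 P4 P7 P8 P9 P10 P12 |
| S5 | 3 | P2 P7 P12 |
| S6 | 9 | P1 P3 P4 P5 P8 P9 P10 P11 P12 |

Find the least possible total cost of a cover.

S1, S3 together cover every item (S1 ∪ S3 = {P1, P2, P3, P4, P5, P6, P7, P8, P9, P10, P11, P12}); total cost 3 + 7 = 10.
No covering selection has total cost below 10.

10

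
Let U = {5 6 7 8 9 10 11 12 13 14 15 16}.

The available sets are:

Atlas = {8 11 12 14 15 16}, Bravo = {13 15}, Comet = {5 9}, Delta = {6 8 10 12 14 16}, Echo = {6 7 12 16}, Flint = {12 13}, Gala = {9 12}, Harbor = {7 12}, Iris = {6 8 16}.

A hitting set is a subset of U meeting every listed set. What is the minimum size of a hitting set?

H = {5, 12, 15, 16} meets every set (each contains at least one member of H), and |H| = 4.
The sets Bravo, Comet, Harbor, Iris are pairwise disjoint, so any hitting set needs a separate item for each — at least 4. Hence 4 is optimal.

4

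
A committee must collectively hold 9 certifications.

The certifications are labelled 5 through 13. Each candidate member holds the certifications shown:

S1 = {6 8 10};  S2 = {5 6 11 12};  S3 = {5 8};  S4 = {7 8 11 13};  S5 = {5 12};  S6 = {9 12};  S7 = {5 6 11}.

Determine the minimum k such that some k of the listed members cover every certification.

Take {S1, S4, S5, S6}. Their union is {5, 6, 7, 8, 9, 10, 11, 12, 13}, which is all 9 certifications.
No 3 of the 7 members cover everything (all 35 combinations miss at least one certification), so 4 is optimal.

4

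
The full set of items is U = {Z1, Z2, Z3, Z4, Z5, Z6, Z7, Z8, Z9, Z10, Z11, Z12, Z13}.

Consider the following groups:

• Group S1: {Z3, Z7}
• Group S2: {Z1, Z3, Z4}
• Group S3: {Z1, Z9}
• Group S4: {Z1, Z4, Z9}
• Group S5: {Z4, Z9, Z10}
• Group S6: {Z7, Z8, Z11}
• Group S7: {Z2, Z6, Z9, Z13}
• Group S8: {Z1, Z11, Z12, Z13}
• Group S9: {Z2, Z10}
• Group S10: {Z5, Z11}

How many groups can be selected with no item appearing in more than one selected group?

4

S1, S4, S9, S10 are pairwise disjoint (S1={Z3,Z7}; S4={Z1,Z4,Z9}; S9={Z2,Z10}; S10={Z5,Z11}).
Every remaining group overlaps one of these, and no 5 of the listed groups are pairwise disjoint, so 4 is the maximum.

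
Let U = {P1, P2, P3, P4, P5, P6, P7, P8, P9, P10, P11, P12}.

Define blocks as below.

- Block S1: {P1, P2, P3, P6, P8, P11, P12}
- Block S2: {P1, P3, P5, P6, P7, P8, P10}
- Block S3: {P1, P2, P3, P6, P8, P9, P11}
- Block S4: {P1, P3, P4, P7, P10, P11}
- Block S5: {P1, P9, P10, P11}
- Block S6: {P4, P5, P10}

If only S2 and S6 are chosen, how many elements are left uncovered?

Union of S2, S6 = {P1, P3, P4, P5, P6, P7, P8, P10}.
Not covered: P2, P9, P11, P12 — 4 elements.

4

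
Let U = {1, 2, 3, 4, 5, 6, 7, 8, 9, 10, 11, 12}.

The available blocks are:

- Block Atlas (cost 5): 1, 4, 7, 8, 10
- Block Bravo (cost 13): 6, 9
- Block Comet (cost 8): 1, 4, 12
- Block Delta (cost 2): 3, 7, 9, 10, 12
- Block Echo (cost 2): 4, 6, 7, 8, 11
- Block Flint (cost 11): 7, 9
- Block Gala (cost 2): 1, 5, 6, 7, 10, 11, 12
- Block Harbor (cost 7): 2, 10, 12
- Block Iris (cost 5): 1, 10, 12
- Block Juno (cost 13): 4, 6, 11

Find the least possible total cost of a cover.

Delta, Echo, Gala, Harbor together cover every element (Delta ∪ Echo ∪ Gala ∪ Harbor = {1, 2, 3, 4, 5, 6, 7, 8, 9, 10, 11, 12}); total cost 2 + 2 + 2 + 7 = 13.
No covering selection has total cost below 13.

13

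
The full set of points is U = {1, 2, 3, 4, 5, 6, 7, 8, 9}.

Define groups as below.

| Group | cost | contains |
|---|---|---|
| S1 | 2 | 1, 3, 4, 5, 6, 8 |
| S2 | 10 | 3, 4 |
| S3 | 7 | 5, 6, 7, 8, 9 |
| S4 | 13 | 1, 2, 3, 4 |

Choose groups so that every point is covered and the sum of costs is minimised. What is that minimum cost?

S3, S4 together cover every point (S3 ∪ S4 = {1, 2, 3, 4, 5, 6, 7, 8, 9}); total cost 7 + 13 = 20.
The greedy pick S1, S3, S4 costs 22; no covering selection beats 20.

20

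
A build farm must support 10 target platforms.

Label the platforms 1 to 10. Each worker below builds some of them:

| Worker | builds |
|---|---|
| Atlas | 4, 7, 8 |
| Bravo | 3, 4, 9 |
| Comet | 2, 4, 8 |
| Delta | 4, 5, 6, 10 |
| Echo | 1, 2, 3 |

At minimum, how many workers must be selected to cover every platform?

4

Atlas and Bravo and Delta and Echo together: Atlas ∪ Bravo ∪ Delta ∪ Echo = {1, 2, 3, 4, 5, 6, 7, 8, 9, 10} — every platform is covered.
Only Atlas contains 7, so Atlas is forced; the remaining 7 platforms need at least 3 more workers (each remaining worker adds at most 3) — so at least 4 workers are needed, and 4 is optimal.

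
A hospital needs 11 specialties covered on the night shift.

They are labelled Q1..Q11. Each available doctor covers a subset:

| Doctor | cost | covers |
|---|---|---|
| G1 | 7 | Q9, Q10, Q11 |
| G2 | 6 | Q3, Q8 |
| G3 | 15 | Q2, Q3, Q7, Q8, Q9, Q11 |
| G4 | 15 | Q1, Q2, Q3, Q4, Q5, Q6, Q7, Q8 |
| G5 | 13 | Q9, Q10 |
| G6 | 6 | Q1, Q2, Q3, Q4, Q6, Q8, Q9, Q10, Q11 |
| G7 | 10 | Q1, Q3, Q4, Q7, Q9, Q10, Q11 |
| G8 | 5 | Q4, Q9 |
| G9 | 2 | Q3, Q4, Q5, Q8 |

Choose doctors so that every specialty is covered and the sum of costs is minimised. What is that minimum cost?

18

G6, G7, G9 together cover every specialty (G6 ∪ G7 ∪ G9 = {Q1, Q2, Q3, Q4, Q5, Q6, Q7, Q8, Q9, Q10, Q11}); total cost 6 + 10 + 2 = 18.
No covering selection has total cost below 18.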